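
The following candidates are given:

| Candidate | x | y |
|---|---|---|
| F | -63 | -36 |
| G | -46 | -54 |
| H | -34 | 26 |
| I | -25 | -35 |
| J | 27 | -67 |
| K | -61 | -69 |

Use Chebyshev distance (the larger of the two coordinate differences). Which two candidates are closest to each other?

G and K

Pairwise distances:
G–K: max(|-15|, |-15|) = 15
F–G: max(|17|, |-18|) = 18
G–I: max(|21|, |19|) = 21
F–K: max(|2|, |-33|) = 33
I–K: max(|-36|, |-34|) = 36
F–I: max(|38|, |1|) = 38
I–J: max(|52|, |-32|) = 52
H–I: max(|9|, |-61|) = 61
F–H: max(|29|, |62|) = 62
G–J: max(|73|, |-13|) = 73
G–H: max(|12|, |80|) = 80
J–K: max(|-88|, |-2|) = 88
F–J: max(|90|, |-31|) = 90
H–J: max(|61|, |-93|) = 93
H–K: max(|-27|, |-95|) = 95
Closest pair: G–K at 15.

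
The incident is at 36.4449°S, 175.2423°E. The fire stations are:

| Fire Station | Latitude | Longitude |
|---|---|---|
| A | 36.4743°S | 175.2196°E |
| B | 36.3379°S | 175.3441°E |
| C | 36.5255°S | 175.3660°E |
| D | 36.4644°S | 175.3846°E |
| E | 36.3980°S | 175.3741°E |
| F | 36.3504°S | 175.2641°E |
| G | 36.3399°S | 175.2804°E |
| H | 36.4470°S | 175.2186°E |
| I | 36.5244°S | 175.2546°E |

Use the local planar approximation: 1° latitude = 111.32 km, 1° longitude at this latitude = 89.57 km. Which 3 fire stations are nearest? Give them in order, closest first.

Distances from 36.4449°S, 175.2423°E:
A: √((-0.0294·111.32)² + (-0.0227·89.57)²) = √(10.711272 + 4.134061) = 3.8530 km
B: √((0.1070·111.32)² + (0.1018·89.57)²) = √(141.877638 + 83.142045) = 15.0007 km
C: √((-0.0806·111.32)² + (0.1237·89.57)²) = √(80.503818 + 122.762167) = 14.2571 km
D: √((-0.0195·111.32)² + (0.1423·89.57)²) = √(4.712112 + 162.455698) = 12.9293 km
E: √((0.0469·111.32)² + (0.1318·89.57)²) = √(27.257880 + 139.365722) = 12.9083 km
F: √((0.0945·111.32)² + (0.0218·89.57)²) = √(110.664930 + 3.812748) = 10.6994 km
G: √((0.1050·111.32)² + (0.0381·89.57)²) = √(136.623370 + 11.645955) = 12.1766 km
H: √((-0.0021·111.32)² + (-0.0237·89.57)²) = √(0.054649 + 4.506318) = 2.1356 km
I: √((-0.0795·111.32)² + (0.0123·89.57)²) = √(78.321438 + 1.213767) = 8.9183 km
Sorted: H (2.1356 km) < A (3.8530 km) < I (8.9183 km) < F (10.6994 km) < G (12.1766 km) < …

H, A, I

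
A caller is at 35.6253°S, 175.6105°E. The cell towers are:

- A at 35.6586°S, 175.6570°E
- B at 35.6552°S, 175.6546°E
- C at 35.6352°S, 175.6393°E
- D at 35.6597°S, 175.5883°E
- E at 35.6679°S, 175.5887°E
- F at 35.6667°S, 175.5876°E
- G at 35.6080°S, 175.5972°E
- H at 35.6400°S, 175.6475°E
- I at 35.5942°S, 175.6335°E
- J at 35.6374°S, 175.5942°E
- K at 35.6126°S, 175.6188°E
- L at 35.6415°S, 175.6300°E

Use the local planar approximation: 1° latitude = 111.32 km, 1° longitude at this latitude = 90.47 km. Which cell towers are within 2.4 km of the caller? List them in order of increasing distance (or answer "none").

Distances from 35.6253°S, 175.6105°E:
A: 5.6071 km
B: 5.1958 km
C: 2.8290 km
D: 4.3241 km
E: 5.1360 km
F: 5.0529 km
G: 2.2708 km
H: 3.7260 km
I: 4.0393 km
J: 1.9972 km
K: 1.6008 km
L: 2.5228 km
Threshold 2.4 km: K (1.6008 km), J (1.9972 km), G (2.2708 km) are within range.

K, J, G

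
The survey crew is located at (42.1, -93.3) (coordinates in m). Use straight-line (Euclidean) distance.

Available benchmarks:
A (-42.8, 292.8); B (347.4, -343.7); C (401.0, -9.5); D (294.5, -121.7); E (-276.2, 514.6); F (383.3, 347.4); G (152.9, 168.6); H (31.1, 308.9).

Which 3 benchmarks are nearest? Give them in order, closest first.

Distances from (42.1, -93.3):
A: √((-84.9)² + (386.1)²) = √(7208.010 + 149073.210) = 395.3 m
B: √((305.3)² + (-250.4)²) = √(93208.090 + 62700.160) = 394.9 m
C: √((358.9)² + (83.8)²) = √(128809.210 + 7022.440) = 368.6 m
D: √((252.4)² + (-28.4)²) = √(63705.760 + 806.560) = 254.0 m
E: √((-318.3)² + (607.9)²) = √(101314.890 + 369542.410) = 686.2 m
F: √((341.2)² + (440.7)²) = √(116417.440 + 194216.490) = 557.3 m
G: √((110.8)² + (261.9)²) = √(12276.640 + 68591.610) = 284.4 m
H: √((-11.0)² + (402.2)²) = √(121.000 + 161764.840) = 402.4 m
Sorted: D (254.0 m) < G (284.4 m) < C (368.6 m) < B (394.9 m) < A (395.3 m) < …

D, G, C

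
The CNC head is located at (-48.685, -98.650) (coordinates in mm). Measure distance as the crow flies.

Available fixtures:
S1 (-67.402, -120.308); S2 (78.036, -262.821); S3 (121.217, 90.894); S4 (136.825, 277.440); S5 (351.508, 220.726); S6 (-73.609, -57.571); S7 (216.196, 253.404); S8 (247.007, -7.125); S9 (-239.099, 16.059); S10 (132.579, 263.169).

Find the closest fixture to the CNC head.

Distances from (-48.685, -98.650):
S1: 28.625 mm
S2: 207.389 mm
S3: 254.546 mm
S4: 419.354 mm
S5: 512.011 mm
S6: 48.049 mm
S7: 440.572 mm
S8: 309.533 mm
S9: 222.296 mm
S10: 404.685 mm
Minimum: S1 at 28.625 mm.

S1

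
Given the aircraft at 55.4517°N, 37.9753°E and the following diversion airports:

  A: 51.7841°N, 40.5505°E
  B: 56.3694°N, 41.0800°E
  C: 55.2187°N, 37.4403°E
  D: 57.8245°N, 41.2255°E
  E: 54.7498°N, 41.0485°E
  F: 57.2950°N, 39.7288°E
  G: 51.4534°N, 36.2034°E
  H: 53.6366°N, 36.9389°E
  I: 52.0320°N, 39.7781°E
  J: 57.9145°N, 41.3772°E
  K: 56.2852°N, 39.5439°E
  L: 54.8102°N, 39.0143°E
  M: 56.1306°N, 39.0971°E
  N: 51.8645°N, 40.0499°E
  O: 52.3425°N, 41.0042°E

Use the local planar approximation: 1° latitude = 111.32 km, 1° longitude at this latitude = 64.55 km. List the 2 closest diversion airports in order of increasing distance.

C, L

Distances from 55.4517°N, 37.9753°E:
A: √((-3.6676·111.32)² + (2.5752·64.55)²) = √(166690.298170 + 27632.133634) = 440.8202 km
B: √((0.9177·111.32)² + (3.1047·64.55)²) = √(10436.331335 + 40163.520778) = 224.9441 km
C: √((-0.2330·111.32)² + (-0.5350·64.55)²) = √(672.757019 + 1192.614423) = 43.1899 km
D: √((2.3728·111.32)² + (3.2502·64.55)²) = √(69769.990315 + 44016.212036) = 337.3221 km
E: √((-0.7019·111.32)² + (3.0732·64.55)²) = √(6105.157610 + 39352.664430) = 213.2084 km
F: √((1.8433·111.32)² + (1.7535·64.55)²) = √(42105.462437 + 12811.619554) = 234.3439 km
G: √((-3.9983·111.32)² + (-1.7719·64.55)²) = √(198105.781077 + 13081.902545) = 459.5516 km
H: √((-1.8151·111.32)² + (-1.0364·64.55)²) = √(40827.003769 + 4475.559156) = 212.8440 km
I: √((-3.4197·111.32)² + (1.8028·64.55)²) = √(144918.026806 + 13542.149128) = 398.0706 km
J: √((2.4628·111.32)² + (3.4019·64.55)²) = √(75163.100256 + 48220.929738) = 351.2606 km
K: √((0.8335·111.32)² + (1.5686·64.55)²) = √(8609.097050 + 10252.196335) = 137.3364 km
L: √((-0.6415·111.32)² + (1.0390·64.55)²) = √(5099.642323 + 4498.042850) = 97.9678 km
M: √((0.6789·111.32)² + (1.1218·64.55)²) = √(5711.602995 + 5243.525261) = 104.6667 km
N: √((-3.5872·111.32)² + (2.0746·64.55)²) = √(159462.135989 + 17933.342392) = 421.1834 km
O: √((-3.1092·111.32)² + (3.0289·64.55)²) = √(119796.385137 + 38226.308785) = 397.5207 km
Sorted: C (43.1899 km) < L (97.9678 km) < M (104.6667 km) < K (137.3364 km) < …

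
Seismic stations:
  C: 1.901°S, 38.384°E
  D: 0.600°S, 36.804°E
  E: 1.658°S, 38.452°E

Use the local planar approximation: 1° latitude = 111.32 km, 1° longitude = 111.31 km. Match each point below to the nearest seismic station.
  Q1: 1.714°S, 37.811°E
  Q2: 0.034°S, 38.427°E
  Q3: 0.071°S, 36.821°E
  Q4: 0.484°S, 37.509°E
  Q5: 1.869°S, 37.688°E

Q1 at 1.714°S, 37.811°E:
  C: 67.092 km
  D: 167.160 km
  E: 71.622 km
  → nearest: C (67.092 km)
Q2 at 0.034°S, 38.427°E:
  C: 207.890 km
  D: 191.328 km
  E: 180.805 km
  → nearest: E (180.805 km)
Q3 at 0.071°S, 36.821°E:
  C: 267.896 km
  D: 58.919 km
  E: 253.317 km
  → nearest: D (58.919 km)
Q4 at 0.484°S, 37.509°E:
  C: 185.386 km
  D: 79.529 km
  E: 167.623 km
  → nearest: D (79.529 km)
Q5 at 1.869°S, 37.688°E:
  C: 77.554 km
  D: 172.157 km
  E: 88.225 km
  → nearest: C (77.554 km)

Q1→C; Q2→E; Q3→D; Q4→D; Q5→C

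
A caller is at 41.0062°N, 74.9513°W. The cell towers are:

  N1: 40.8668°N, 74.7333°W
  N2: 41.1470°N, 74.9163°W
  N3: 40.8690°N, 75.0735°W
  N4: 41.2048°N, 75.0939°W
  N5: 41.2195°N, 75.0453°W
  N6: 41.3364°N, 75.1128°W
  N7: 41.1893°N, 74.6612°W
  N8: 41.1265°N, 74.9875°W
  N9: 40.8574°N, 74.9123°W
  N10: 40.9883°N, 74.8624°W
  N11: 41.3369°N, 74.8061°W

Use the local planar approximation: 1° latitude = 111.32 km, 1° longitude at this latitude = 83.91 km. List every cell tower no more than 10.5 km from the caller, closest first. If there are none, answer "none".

N10

Distances from 41.0062°N, 74.9513°W:
N1: 23.9879 km
N2: 15.9466 km
N3: 18.3959 km
N4: 25.1385 km
N5: 25.0203 km
N6: 39.1763 km
N7: 31.7490 km
N8: 13.7320 km
N9: 16.8846 km
N10: 7.7212 km
N11: 38.7773 km
Threshold 10.5 km: N10 (7.7212 km) is within range.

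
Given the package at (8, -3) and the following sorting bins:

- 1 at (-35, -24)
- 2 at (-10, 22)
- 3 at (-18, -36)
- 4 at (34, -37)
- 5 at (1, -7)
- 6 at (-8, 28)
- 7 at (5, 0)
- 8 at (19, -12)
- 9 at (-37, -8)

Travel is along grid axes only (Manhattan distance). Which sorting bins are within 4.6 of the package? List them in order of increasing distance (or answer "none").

Distances from (8, -3):
1: |-43| + |-21| = 43 + 21 = 64
2: |-18| + |25| = 18 + 25 = 43
3: |-26| + |-33| = 26 + 33 = 59
4: |26| + |-34| = 26 + 34 = 60
5: |-7| + |-4| = 7 + 4 = 11
6: |-16| + |31| = 16 + 31 = 47
7: |-3| + |3| = 3 + 3 = 6
8: |11| + |-9| = 11 + 9 = 20
9: |-45| + |-5| = 45 + 5 = 50
Threshold 4.6: none within range.

none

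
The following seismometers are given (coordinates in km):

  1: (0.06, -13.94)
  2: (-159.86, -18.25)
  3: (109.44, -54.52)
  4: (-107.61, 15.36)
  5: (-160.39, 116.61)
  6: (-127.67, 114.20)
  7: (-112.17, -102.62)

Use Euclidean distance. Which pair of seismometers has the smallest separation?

Pairwise distances:
1–2: √((-159.92)² + (-4.31)²) = √(25574.4064 + 18.5761) = 159.98 km
1–3: √((109.38)² + (-40.58)²) = √(11963.9844 + 1646.7364) = 116.66 km
1–4: √((-107.67)² + (29.30)²) = √(11592.8289 + 858.4900) = 111.59 km
1–5: √((-160.45)² + (130.55)²) = √(25744.2025 + 17043.3025) = 206.85 km
1–6: √((-127.73)² + (128.14)²) = √(16314.9529 + 16419.8596) = 180.93 km
1–7: √((-112.23)² + (-88.68)²) = √(12595.5729 + 7864.1424) = 143.04 km
2–3: √((269.30)² + (-36.27)²) = √(72522.4900 + 1315.5129) = 271.73 km
2–4: √((52.25)² + (33.61)²) = √(2730.0625 + 1129.6321) = 62.13 km
2–5: √((-0.53)² + (134.86)²) = √(0.2809 + 18187.2196) = 134.86 km
2–6: √((32.19)² + (132.45)²) = √(1036.1961 + 17543.0025) = 136.31 km
2–7: √((47.69)² + (-84.37)²) = √(2274.3361 + 7118.2969) = 96.92 km
3–4: √((-217.05)² + (69.88)²) = √(47110.7025 + 4883.2144) = 228.02 km
3–5: √((-269.83)² + (171.13)²) = √(72808.2289 + 29285.4769) = 319.52 km
3–6: √((-237.11)² + (168.72)²) = √(56221.1521 + 28466.4384) = 291.01 km
3–7: √((-221.61)² + (-48.10)²) = √(49110.9921 + 2313.6100) = 226.77 km
4–5: √((-52.78)² + (101.25)²) = √(2785.7284 + 10251.5625) = 114.18 km
4–6: √((-20.06)² + (98.84)²) = √(402.4036 + 9769.3456) = 100.86 km
4–7: √((-4.56)² + (-117.98)²) = √(20.7936 + 13919.2804) = 118.07 km
5–6: √((32.72)² + (-2.41)²) = √(1070.5984 + 5.8081) = 32.81 km
5–7: √((48.22)² + (-219.23)²) = √(2325.1684 + 48061.7929) = 224.47 km
6–7: √((15.50)² + (-216.82)²) = √(240.2500 + 47010.9124) = 217.37 km
Closest pair: 5–6 at 32.81 km.

5 and 6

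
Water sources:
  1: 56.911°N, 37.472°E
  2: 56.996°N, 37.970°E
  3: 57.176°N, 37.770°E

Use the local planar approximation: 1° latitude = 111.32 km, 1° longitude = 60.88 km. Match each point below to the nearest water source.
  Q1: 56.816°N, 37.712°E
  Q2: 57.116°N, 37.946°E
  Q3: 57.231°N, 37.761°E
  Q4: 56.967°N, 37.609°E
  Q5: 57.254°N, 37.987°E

Q1→1; Q2→3; Q3→3; Q4→1; Q5→3

Q1 at 56.816°N, 37.712°E:
  1: √((0.095·111.32)² + (-0.240·60.88)²) = √(111.83909 + 213.48717) = 18.037 km
  2: √((0.180·111.32)² + (0.258·60.88)²) = √(401.50541 + 246.71111) = 25.460 km
  3: √((0.360·111.32)² + (0.058·60.88)²) = √(1606.02166 + 12.46824) = 40.230 km
  → nearest: 1 (18.037 km)
Q2 at 57.116°N, 37.946°E:
  1: √((-0.205·111.32)² + (-0.474·60.88)²) = √(520.77978 + 832.73337) = 36.790 km
  2: √((-0.120·111.32)² + (0.024·60.88)²) = √(178.44685 + 2.13487) = 13.438 km
  3: √((0.060·111.32)² + (-0.176·60.88)²) = √(44.61171 + 114.80865) = 12.626 km
  → nearest: 3 (12.626 km)
Q3 at 57.231°N, 37.761°E:
  1: √((-0.320·111.32)² + (-0.289·60.88)²) = √(1268.95538 + 309.56010) = 39.731 km
  2: √((-0.235·111.32)² + (0.209·60.88)²) = √(684.35606 + 161.89814) = 29.090 km
  3: √((-0.055·111.32)² + (0.009·60.88)²) = √(37.48623 + 0.30022) = 6.147 km
  → nearest: 3 (6.147 km)
Q4 at 56.967°N, 37.609°E:
  1: √((-0.056·111.32)² + (-0.137·60.88)²) = √(38.86176 + 69.56494) = 10.413 km
  2: √((0.029·111.32)² + (0.361·60.88)²) = √(10.42179 + 483.01842) = 22.214 km
  3: √((0.209·111.32)² + (0.161·60.88)²) = √(541.30117 + 96.07293) = 25.246 km
  → nearest: 1 (10.413 km)
Q5 at 57.254°N, 37.987°E:
  1: √((-0.343·111.32)² + (-0.515·60.88)²) = √(1457.92316 + 983.02315) = 49.406 km
  2: √((-0.258·111.32)² + (-0.017·60.88)²) = √(824.87057 + 1.07114) = 28.739 km
  3: √((-0.078·111.32)² + (-0.217·60.88)²) = √(75.39379 + 174.52946) = 15.809 km
  → nearest: 3 (15.809 km)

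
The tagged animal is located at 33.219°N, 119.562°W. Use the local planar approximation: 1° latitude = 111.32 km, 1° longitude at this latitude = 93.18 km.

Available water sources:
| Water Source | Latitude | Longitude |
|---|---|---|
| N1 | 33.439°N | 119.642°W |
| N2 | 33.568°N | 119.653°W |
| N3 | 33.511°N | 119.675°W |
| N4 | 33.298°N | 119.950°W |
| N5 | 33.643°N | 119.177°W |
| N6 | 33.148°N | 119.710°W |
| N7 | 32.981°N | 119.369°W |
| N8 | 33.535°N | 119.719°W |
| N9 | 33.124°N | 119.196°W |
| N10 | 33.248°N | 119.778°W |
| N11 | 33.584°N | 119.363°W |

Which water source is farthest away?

Distances from 33.219°N, 119.562°W:
N1: √((0.220·111.32)² + (-0.080·93.18)²) = √(599.77969 + 55.56808) = 25.600 km
N2: √((0.349·111.32)² + (-0.091·93.18)²) = √(1509.37534 + 71.89989) = 39.765 km
N3: √((0.292·111.32)² + (-0.113·93.18)²) = √(1056.60363 + 110.86700) = 34.168 km
N4: √((0.079·111.32)² + (-0.388·93.18)²) = √(77.33936 + 1307.10015) = 37.208 km
N5: √((0.424·111.32)² + (0.385·93.18)²) = √(2227.80979 + 1286.96540) = 59.286 km
N6: √((-0.071·111.32)² + (-0.148·93.18)²) = √(62.46879 + 190.18175) = 15.895 km
N7: √((-0.238·111.32)² + (0.193·93.18)²) = √(701.94051 + 323.41490) = 32.021 km
N8: √((0.316·111.32)² + (-0.157·93.18)²) = √(1237.42977 + 214.01525) = 38.098 km
N9: √((-0.095·111.32)² + (0.366·93.18)²) = √(111.83909 + 1163.07463) = 35.706 km
N10: √((0.029·111.32)² + (-0.216·93.18)²) = √(10.42179 + 405.09130) = 20.384 km
N11: √((0.365·111.32)² + (0.199·93.18)²) = √(1650.94317 + 343.83617) = 44.663 km
Maximum: N5 at 59.286 km.

N5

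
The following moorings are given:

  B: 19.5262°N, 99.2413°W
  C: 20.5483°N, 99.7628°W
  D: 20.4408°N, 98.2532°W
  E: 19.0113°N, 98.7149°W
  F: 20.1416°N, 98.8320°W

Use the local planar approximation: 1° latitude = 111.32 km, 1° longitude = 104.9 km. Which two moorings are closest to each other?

D and F

Pairwise distances:
B–C: 126.2482 km
B–D: 145.2915 km
B–E: 79.5902 km
B–F: 80.8491 km
C–D: 158.8086 km
C–E: 203.3673 km
C–F: 107.6265 km
D–E: 166.3390 km
D–F: 69.2517 km
E–F: 126.4232 km
Closest pair: D–F at 69.2517 km.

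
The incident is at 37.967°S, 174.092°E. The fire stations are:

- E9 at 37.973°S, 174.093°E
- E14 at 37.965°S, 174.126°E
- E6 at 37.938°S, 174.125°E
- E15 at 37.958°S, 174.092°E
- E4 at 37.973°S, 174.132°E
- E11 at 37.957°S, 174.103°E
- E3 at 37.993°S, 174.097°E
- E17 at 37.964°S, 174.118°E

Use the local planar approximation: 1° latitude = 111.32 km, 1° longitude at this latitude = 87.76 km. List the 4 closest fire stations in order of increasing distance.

Distances from 37.967°S, 174.092°E:
E9: 0.674 km
E14: 2.992 km
E6: 4.337 km
E15: 1.002 km
E4: 3.573 km
E11: 1.473 km
E3: 2.927 km
E17: 2.306 km
Sorted: E9 (0.674 km) < E15 (1.002 km) < E11 (1.473 km) < E17 (2.306 km) < E3 (2.927 km) < E14 (2.992 km) < …

E9, E15, E11, E17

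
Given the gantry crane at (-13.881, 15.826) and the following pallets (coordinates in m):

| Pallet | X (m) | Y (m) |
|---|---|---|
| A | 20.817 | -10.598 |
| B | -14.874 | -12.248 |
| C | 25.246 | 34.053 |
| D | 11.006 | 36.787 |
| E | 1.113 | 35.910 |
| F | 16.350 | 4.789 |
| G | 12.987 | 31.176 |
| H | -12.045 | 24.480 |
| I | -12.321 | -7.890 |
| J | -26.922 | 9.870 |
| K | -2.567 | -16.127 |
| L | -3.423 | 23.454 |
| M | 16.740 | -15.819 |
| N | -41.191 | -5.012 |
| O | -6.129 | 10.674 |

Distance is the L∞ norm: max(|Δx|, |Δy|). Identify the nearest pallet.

Distances from (-13.881, 15.826):
A: max(|34.698|, |-26.424|) = 34.698 m
B: max(|-0.993|, |-28.074|) = 28.074 m
C: max(|39.127|, |18.227|) = 39.127 m
D: max(|24.887|, |20.961|) = 24.887 m
E: max(|14.994|, |20.084|) = 20.084 m
F: max(|30.231|, |-11.037|) = 30.231 m
G: max(|26.868|, |15.350|) = 26.868 m
H: max(|1.836|, |8.654|) = 8.654 m
I: max(|1.560|, |-23.716|) = 23.716 m
J: max(|-13.041|, |-5.956|) = 13.041 m
K: max(|11.314|, |-31.953|) = 31.953 m
L: max(|10.458|, |7.628|) = 10.458 m
M: max(|30.621|, |-31.645|) = 31.645 m
N: max(|-27.310|, |-20.838|) = 27.310 m
O: max(|7.752|, |-5.152|) = 7.752 m
Minimum: O at 7.752 m.

O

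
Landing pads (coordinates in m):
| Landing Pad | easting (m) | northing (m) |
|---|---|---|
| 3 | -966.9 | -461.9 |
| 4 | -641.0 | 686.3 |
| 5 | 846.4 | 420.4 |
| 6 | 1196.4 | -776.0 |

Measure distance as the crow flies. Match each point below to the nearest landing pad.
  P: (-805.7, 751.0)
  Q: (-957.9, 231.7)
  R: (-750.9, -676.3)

P→4; Q→4; R→3

P at (-805.7, 751.0):
  3: 1223.6 m
  4: 177.0 m
  5: 1684.9 m
  6: 2518.0 m
  → nearest: 4 (177.0 m)
Q at (-957.9, 231.7):
  3: 693.7 m
  4: 554.2 m
  5: 1814.1 m
  6: 2378.3 m
  → nearest: 4 (554.2 m)
R at (-750.9, -676.3):
  3: 304.3 m
  4: 1367.0 m
  5: 1937.6 m
  6: 1949.9 m
  → nearest: 3 (304.3 m)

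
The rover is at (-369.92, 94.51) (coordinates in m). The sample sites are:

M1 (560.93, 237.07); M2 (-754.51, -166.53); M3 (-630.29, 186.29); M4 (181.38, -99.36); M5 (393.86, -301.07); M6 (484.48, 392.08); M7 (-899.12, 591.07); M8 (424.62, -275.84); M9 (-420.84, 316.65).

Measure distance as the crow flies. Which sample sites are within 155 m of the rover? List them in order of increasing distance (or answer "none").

none

Distances from (-369.92, 94.51):
M1: √((930.85)² + (142.56)²) = √(866481.7225 + 20323.3536) = 941.70 m
M2: √((-384.59)² + (-261.04)²) = √(147909.4681 + 68141.8816) = 464.81 m
M3: √((-260.37)² + (91.78)²) = √(67792.5369 + 8423.5684) = 276.07 m
M4: √((551.30)² + (-193.87)²) = √(303931.6900 + 37585.5769) = 584.39 m
M5: √((763.78)² + (-395.58)²) = √(583359.8884 + 156483.5364) = 860.14 m
M6: √((854.40)² + (297.57)²) = √(729999.3600 + 88547.9049) = 904.74 m
M7: √((-529.20)² + (496.56)²) = √(280052.6400 + 246571.8336) = 725.69 m
M8: √((794.54)² + (-370.35)²) = √(631293.8116 + 137159.1225) = 876.61 m
M9: √((-50.92)² + (222.14)²) = √(2592.8464 + 49346.1796) = 227.90 m
Threshold 155 m: none within range.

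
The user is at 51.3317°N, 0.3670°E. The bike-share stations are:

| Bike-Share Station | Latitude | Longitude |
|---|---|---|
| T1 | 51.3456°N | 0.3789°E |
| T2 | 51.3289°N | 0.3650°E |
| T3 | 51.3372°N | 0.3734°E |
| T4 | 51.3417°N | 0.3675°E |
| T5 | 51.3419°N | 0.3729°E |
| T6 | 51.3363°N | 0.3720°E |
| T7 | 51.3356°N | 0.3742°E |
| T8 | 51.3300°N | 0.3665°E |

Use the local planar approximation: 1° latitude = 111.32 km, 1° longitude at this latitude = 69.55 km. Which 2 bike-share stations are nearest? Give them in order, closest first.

Distances from 51.3317°N, 0.3670°E:
T1: √((0.0139·111.32)² + (0.0119·69.55)²) = √(2.394286 + 0.684996) = 1.7548 km
T2: √((-0.0028·111.32)² + (-0.0020·69.55)²) = √(0.097154 + 0.019349) = 0.3413 km
T3: √((0.0055·111.32)² + (0.0064·69.55)²) = √(0.374862 + 0.198132) = 0.7570 km
T4: √((0.0100·111.32)² + (0.0005·69.55)²) = √(1.239214 + 0.001209) = 1.1137 km
T5: √((0.0102·111.32)² + (0.0059·69.55)²) = √(1.289278 + 0.168383) = 1.2073 km
T6: √((0.0046·111.32)² + (0.0050·69.55)²) = √(0.262218 + 0.120930) = 0.6190 km
T7: √((0.0039·111.32)² + (0.0072·69.55)²) = √(0.188484 + 0.250761) = 0.6628 km
T8: √((-0.0017·111.32)² + (-0.0005·69.55)²) = √(0.035813 + 0.001209) = 0.1924 km
Sorted: T8 (0.1924 km) < T2 (0.3413 km) < T6 (0.6190 km) < T7 (0.6628 km) < …

T8, T2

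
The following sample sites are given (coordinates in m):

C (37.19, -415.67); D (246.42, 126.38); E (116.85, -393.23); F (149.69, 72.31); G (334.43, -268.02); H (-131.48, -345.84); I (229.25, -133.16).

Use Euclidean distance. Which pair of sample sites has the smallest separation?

Pairwise distances:
C–D: 581.03 m
C–E: 82.76 m
C–F: 500.78 m
C–G: 331.89 m
C–H: 182.55 m
C–I: 341.61 m
D–E: 535.52 m
D–F: 110.82 m
D–G: 404.10 m
D–H: 604.81 m
D–I: 260.11 m
E–F: 466.70 m
E–G: 251.04 m
E–H: 252.81 m
E–I: 283.32 m
F–G: 387.24 m
F–H: 503.89 m
F–I: 220.34 m
G–H: 472.36 m
G–I: 171.03 m
H–I: 418.76 m
Closest pair: C–E at 82.76 m.

C and E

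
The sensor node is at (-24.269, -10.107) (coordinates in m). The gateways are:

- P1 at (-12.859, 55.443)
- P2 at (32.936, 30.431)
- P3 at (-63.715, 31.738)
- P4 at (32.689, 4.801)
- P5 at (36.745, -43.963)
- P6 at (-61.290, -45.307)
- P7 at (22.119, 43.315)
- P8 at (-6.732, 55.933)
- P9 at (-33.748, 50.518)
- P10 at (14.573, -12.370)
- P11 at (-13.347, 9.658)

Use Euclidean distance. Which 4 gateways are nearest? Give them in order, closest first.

P11, P10, P6, P3

Distances from (-24.269, -10.107):
P1: √((11.410)² + (65.550)²) = √(130.18810 + 4296.80250) = 66.536 m
P2: √((57.205)² + (40.538)²) = √(3272.41202 + 1643.32944) = 70.112 m
P3: √((-39.446)² + (41.845)²) = √(1555.98692 + 1751.00402) = 57.506 m
P4: √((56.958)² + (14.908)²) = √(3244.21376 + 222.24846) = 58.877 m
P5: √((61.014)² + (-33.856)²) = √(3722.70820 + 1146.22874) = 69.778 m
P6: √((-37.021)² + (-35.200)²) = √(1370.55444 + 1239.04000) = 51.084 m
P7: √((46.388)² + (53.422)²) = √(2151.84654 + 2853.91008) = 70.751 m
P8: √((17.537)² + (66.040)²) = √(307.54637 + 4361.28160) = 68.329 m
P9: √((-9.479)² + (60.625)²) = √(89.85144 + 3675.39062) = 61.362 m
P10: √((38.842)² + (-2.263)²) = √(1508.70096 + 5.12117) = 38.908 m
P11: √((10.922)² + (19.765)²) = √(119.29008 + 390.65523) = 22.582 m
Sorted: P11 (22.582 m) < P10 (38.908 m) < P6 (51.084 m) < P3 (57.506 m) < P4 (58.877 m) < P9 (61.362 m) < …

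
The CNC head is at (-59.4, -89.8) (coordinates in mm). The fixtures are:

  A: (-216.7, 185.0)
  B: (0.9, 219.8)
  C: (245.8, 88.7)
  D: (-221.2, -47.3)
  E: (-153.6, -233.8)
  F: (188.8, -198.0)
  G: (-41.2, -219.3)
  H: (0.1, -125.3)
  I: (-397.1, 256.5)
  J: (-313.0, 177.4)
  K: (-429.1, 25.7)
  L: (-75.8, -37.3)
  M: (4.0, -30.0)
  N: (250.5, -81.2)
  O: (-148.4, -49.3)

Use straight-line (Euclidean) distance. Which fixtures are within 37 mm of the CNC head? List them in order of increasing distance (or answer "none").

Distances from (-59.4, -89.8):
A: √((-157.3)² + (274.8)²) = √(24743.290 + 75515.040) = 316.6 mm
B: √((60.3)² + (309.6)²) = √(3636.090 + 95852.160) = 315.4 mm
C: √((305.2)² + (178.5)²) = √(93147.040 + 31862.250) = 353.6 mm
D: √((-161.8)² + (42.5)²) = √(26179.240 + 1806.250) = 167.3 mm
E: √((-94.2)² + (-144.0)²) = √(8873.640 + 20736.000) = 172.1 mm
F: √((248.2)² + (-108.2)²) = √(61603.240 + 11707.240) = 270.8 mm
G: √((18.2)² + (-129.5)²) = √(331.240 + 16770.250) = 130.8 mm
H: √((59.5)² + (-35.5)²) = √(3540.250 + 1260.250) = 69.3 mm
I: √((-337.7)² + (346.3)²) = √(114041.290 + 119923.690) = 483.7 mm
J: √((-253.6)² + (267.2)²) = √(64312.960 + 71395.840) = 368.4 mm
K: √((-369.7)² + (115.5)²) = √(136678.090 + 13340.250) = 387.3 mm
L: √((-16.4)² + (52.5)²) = √(268.960 + 2756.250) = 55.0 mm
M: √((63.4)² + (59.8)²) = √(4019.560 + 3576.040) = 87.2 mm
N: √((309.9)² + (8.6)²) = √(96038.010 + 73.960) = 310.0 mm
O: √((-89.0)² + (40.5)²) = √(7921.000 + 1640.250) = 97.8 mm
Threshold 37 mm: none within range.

none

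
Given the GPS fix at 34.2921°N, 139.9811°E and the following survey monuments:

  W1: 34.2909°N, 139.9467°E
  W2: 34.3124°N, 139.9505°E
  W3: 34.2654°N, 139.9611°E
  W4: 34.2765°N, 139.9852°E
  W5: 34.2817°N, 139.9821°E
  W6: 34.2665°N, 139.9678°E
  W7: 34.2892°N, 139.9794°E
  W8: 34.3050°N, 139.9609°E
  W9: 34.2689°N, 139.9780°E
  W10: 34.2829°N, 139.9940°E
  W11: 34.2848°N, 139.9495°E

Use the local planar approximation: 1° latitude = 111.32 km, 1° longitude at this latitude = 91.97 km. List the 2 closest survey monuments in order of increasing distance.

Distances from 34.2921°N, 139.9811°E:
W1: √((-0.0012·111.32)² + (-0.0344·91.97)²) = √(0.017845 + 10.009428) = 3.1666 km
W2: √((0.0203·111.32)² + (-0.0306·91.97)²) = √(5.106678 + 7.920183) = 3.6093 km
W3: √((-0.0267·111.32)² + (-0.0200·91.97)²) = √(8.834234 + 3.383392) = 3.4954 km
W4: √((-0.0156·111.32)² + (0.0041·91.97)²) = √(3.015752 + 0.142187) = 1.7771 km
W5: √((-0.0104·111.32)² + (0.0010·91.97)²) = √(1.340334 + 0.008458) = 1.1614 km
W6: √((-0.0256·111.32)² + (-0.0133·91.97)²) = √(8.121314 + 1.496221) = 3.1012 km
W7: √((-0.0029·111.32)² + (-0.0017·91.97)²) = √(0.104218 + 0.024445) = 0.3587 km
W8: √((0.0129·111.32)² + (-0.0202·91.97)²) = √(2.062176 + 3.451399) = 2.3481 km
W9: √((-0.0232·111.32)² + (-0.0031·91.97)²) = √(6.669947 + 0.081286) = 2.5983 km
W10: √((-0.0092·111.32)² + (0.0129·91.97)²) = √(1.048871 + 1.407576) = 1.5673 km
W11: √((-0.0073·111.32)² + (-0.0316·91.97)²) = √(0.660377 + 8.446301) = 3.0177 km
Sorted: W7 (0.3587 km) < W5 (1.1614 km) < W10 (1.5673 km) < W4 (1.7771 km) < …

W7, W5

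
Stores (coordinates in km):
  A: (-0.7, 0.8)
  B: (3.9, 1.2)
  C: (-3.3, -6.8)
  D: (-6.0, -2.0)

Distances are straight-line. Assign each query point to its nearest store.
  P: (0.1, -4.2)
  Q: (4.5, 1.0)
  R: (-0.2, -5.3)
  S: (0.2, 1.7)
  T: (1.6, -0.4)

P at (0.1, -4.2):
  A: √((-0.8)² + (5.0)²) = √(0.640 + 25.000) = 5.1 km
  B: √((3.8)² + (5.4)²) = √(14.440 + 29.160) = 6.6 km
  C: √((-3.4)² + (-2.6)²) = √(11.560 + 6.760) = 4.3 km
  D: √((-6.1)² + (2.2)²) = √(37.210 + 4.840) = 6.5 km
  → nearest: C (4.3 km)
Q at (4.5, 1.0):
  A: √((-5.2)² + (-0.2)²) = √(27.040 + 0.040) = 5.2 km
  B: √((-0.6)² + (0.2)²) = √(0.360 + 0.040) = 0.6 km
  C: √((-7.8)² + (-7.8)²) = √(60.840 + 60.840) = 11.0 km
  D: √((-10.5)² + (-3.0)²) = √(110.250 + 9.000) = 10.9 km
  → nearest: B (0.6 km)
R at (-0.2, -5.3):
  A: √((-0.5)² + (6.1)²) = √(0.250 + 37.210) = 6.1 km
  B: √((4.1)² + (6.5)²) = √(16.810 + 42.250) = 7.7 km
  C: √((-3.1)² + (-1.5)²) = √(9.610 + 2.250) = 3.4 km
  D: √((-5.8)² + (3.3)²) = √(33.640 + 10.890) = 6.7 km
  → nearest: C (3.4 km)
S at (0.2, 1.7):
  A: √((-0.9)² + (-0.9)²) = √(0.810 + 0.810) = 1.3 km
  B: √((3.7)² + (-0.5)²) = √(13.690 + 0.250) = 3.7 km
  C: √((-3.5)² + (-8.5)²) = √(12.250 + 72.250) = 9.2 km
  D: √((-6.2)² + (-3.7)²) = √(38.440 + 13.690) = 7.2 km
  → nearest: A (1.3 km)
T at (1.6, -0.4):
  A: √((-2.3)² + (1.2)²) = √(5.290 + 1.440) = 2.6 km
  B: √((2.3)² + (1.6)²) = √(5.290 + 2.560) = 2.8 km
  C: √((-4.9)² + (-6.4)²) = √(24.010 + 40.960) = 8.1 km
  D: √((-7.6)² + (-1.6)²) = √(57.760 + 2.560) = 7.8 km
  → nearest: A (2.6 km)

P→C; Q→B; R→C; S→A; T→A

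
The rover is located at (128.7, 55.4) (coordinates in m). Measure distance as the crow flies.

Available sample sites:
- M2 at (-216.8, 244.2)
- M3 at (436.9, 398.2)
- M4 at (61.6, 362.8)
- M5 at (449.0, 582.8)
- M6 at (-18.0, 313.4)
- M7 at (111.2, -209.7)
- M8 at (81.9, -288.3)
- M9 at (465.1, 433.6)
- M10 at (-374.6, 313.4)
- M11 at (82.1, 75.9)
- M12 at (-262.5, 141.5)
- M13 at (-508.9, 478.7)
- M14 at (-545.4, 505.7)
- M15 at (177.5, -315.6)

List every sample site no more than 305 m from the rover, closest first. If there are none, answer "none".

Distances from (128.7, 55.4):
M2: 393.7 m
M3: 461.0 m
M4: 314.6 m
M5: 617.0 m
M6: 296.8 m
M7: 265.7 m
M8: 346.9 m
M9: 506.2 m
M10: 565.6 m
M11: 50.9 m
M12: 400.6 m
M13: 765.3 m
M14: 810.7 m
M15: 374.2 m
Threshold 305 m: M11 (50.9 m), M7 (265.7 m), M6 (296.8 m) are within range.

M11, M7, M6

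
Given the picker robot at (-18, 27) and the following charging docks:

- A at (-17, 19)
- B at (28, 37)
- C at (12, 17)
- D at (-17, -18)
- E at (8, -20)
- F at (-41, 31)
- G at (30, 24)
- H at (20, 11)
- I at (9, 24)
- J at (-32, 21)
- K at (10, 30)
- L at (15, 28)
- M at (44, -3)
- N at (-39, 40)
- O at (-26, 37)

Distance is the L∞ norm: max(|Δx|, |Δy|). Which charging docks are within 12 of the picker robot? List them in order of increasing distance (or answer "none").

A, O

Distances from (-18, 27):
A: max(|1|, |-8|) = 8
B: max(|46|, |10|) = 46
C: max(|30|, |-10|) = 30
D: max(|1|, |-45|) = 45
E: max(|26|, |-47|) = 47
F: max(|-23|, |4|) = 23
G: max(|48|, |-3|) = 48
H: max(|38|, |-16|) = 38
I: max(|27|, |-3|) = 27
J: max(|-14|, |-6|) = 14
K: max(|28|, |3|) = 28
L: max(|33|, |1|) = 33
M: max(|62|, |-30|) = 62
N: max(|-21|, |13|) = 21
O: max(|-8|, |10|) = 10
Threshold 12: A (8), O (10) are within range.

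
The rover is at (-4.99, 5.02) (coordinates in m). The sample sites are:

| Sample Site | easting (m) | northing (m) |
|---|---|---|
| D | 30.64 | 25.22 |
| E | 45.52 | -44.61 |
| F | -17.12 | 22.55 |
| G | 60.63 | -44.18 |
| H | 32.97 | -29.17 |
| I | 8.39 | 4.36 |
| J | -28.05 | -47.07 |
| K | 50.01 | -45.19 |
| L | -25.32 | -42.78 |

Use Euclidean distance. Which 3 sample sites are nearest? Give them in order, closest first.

Distances from (-4.99, 5.02):
D: 40.96 m
E: 70.81 m
F: 21.32 m
G: 82.02 m
H: 51.09 m
I: 13.40 m
J: 56.97 m
K: 74.47 m
L: 51.94 m
Sorted: I (13.40 m) < F (21.32 m) < D (40.96 m) < H (51.09 m) < L (51.94 m) < …

I, F, D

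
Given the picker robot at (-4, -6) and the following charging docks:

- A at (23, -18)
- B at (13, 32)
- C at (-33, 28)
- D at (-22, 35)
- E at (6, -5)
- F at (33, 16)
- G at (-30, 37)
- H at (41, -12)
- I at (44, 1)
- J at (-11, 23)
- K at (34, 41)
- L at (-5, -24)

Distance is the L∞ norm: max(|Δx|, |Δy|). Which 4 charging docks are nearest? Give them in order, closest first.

Distances from (-4, -6):
A: 27
B: 38
C: 34
D: 41
E: 10
F: 37
G: 43
H: 45
I: 48
J: 29
K: 47
L: 18
Sorted: E (10) < L (18) < A (27) < J (29) < C (34) < F (37) < …

E, L, A, J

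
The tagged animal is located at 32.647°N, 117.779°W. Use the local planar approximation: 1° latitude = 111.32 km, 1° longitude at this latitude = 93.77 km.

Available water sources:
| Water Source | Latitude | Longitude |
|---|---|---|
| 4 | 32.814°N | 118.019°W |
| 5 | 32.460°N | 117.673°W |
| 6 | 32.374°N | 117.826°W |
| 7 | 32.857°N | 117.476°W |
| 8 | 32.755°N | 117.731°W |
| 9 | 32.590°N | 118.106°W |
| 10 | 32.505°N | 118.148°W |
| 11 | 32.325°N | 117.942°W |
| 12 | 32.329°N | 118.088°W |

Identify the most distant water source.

Distances from 32.647°N, 117.779°W:
4: √((0.167·111.32)² + (-0.240·93.77)²) = √(345.60446 + 506.46602) = 29.190 km
5: √((-0.187·111.32)² + (0.106·93.77)²) = √(433.34083 + 98.79605) = 23.068 km
6: √((-0.273·111.32)² + (-0.047·93.77)²) = √(923.57398 + 19.42332) = 30.708 km
7: √((0.210·111.32)² + (0.303·93.77)²) = √(546.49348 + 807.25936) = 36.793 km
8: √((0.108·111.32)² + (0.048·93.77)²) = √(144.54195 + 20.25864) = 12.837 km
9: √((-0.057·111.32)² + (-0.327·93.77)²) = √(40.26207 + 940.20669) = 31.312 km
10: √((-0.142·111.32)² + (-0.369·93.77)²) = √(249.87516 + 1197.23820) = 38.041 km
11: √((-0.322·111.32)² + (-0.163·93.77)²) = √(1284.86689 + 233.61625) = 38.968 km
12: √((-0.318·111.32)² + (-0.309·93.77)²) = √(1253.14301 + 839.54657) = 45.746 km
Maximum: 12 at 45.746 km.

12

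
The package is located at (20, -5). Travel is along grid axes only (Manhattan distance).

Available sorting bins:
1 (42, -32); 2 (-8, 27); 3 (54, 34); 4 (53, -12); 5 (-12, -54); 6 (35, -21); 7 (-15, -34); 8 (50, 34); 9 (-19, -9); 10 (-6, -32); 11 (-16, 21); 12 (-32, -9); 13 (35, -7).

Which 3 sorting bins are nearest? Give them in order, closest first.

Distances from (20, -5):
1: |22| + |-27| = 22 + 27 = 49
2: |-28| + |32| = 28 + 32 = 60
3: |34| + |39| = 34 + 39 = 73
4: |33| + |-7| = 33 + 7 = 40
5: |-32| + |-49| = 32 + 49 = 81
6: |15| + |-16| = 15 + 16 = 31
7: |-35| + |-29| = 35 + 29 = 64
8: |30| + |39| = 30 + 39 = 69
9: |-39| + |-4| = 39 + 4 = 43
10: |-26| + |-27| = 26 + 27 = 53
11: |-36| + |26| = 36 + 26 = 62
12: |-52| + |-4| = 52 + 4 = 56
13: |15| + |-2| = 15 + 2 = 17
Sorted: 13 (17) < 6 (31) < 4 (40) < 9 (43) < 1 (49) < …

13, 6, 4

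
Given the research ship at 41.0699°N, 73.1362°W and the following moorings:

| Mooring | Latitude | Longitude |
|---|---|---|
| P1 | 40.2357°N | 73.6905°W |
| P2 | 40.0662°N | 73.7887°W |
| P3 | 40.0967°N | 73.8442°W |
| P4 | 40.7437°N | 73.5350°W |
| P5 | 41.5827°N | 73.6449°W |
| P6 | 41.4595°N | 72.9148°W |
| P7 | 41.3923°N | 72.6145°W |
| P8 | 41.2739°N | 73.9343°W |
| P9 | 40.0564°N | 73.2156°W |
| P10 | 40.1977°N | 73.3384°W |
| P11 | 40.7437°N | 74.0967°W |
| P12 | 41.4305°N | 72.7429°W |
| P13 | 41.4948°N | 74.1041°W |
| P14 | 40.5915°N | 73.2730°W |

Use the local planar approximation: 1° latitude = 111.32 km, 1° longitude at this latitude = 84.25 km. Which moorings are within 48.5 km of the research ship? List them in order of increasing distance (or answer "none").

P6

Distances from 41.0699°N, 73.1362°W:
P1: 103.9444 km
P2: 124.5233 km
P3: 123.6723 km
P4: 49.4721 km
P5: 71.3827 km
P6: 47.2114 km
P7: 56.7446 km
P8: 70.9713 km
P9: 113.0210 km
P10: 98.5764 km
P11: 88.6961 km
P12: 52.0513 km
P13: 94.2707 km
P14: 54.4884 km
Threshold 48.5 km: P6 (47.2114 km) is within range.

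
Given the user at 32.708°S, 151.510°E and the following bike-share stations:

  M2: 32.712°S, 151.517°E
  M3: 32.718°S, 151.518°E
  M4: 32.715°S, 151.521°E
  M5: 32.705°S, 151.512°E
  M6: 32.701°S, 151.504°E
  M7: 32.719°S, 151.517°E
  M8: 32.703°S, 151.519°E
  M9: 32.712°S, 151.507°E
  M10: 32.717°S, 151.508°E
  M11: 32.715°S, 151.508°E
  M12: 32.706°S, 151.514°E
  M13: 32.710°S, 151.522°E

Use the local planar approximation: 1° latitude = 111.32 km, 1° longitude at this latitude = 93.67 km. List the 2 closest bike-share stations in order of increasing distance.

M5, M12

Distances from 32.708°S, 151.510°E:
M2: 0.793 km
M3: 1.342 km
M4: 1.292 km
M5: 0.383 km
M6: 0.961 km
M7: 1.389 km
M8: 1.010 km
M9: 0.527 km
M10: 1.019 km
M11: 0.801 km
M12: 0.436 km
M13: 1.146 km
Sorted: M5 (0.383 km) < M12 (0.436 km) < M9 (0.527 km) < M2 (0.793 km) < …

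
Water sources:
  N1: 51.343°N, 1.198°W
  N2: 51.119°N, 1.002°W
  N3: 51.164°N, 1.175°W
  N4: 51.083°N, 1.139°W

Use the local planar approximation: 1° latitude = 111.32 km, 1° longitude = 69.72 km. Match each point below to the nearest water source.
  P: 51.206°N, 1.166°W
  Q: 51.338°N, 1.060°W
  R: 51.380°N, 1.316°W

P→N3; Q→N1; R→N1

P at 51.206°N, 1.166°W:
  N1: √((0.137·111.32)² + (-0.032·69.72)²) = √(232.58812 + 4.97754) = 15.413 km
  N2: √((-0.087·111.32)² + (0.164·69.72)²) = √(93.79613 + 130.73819) = 14.984 km
  N3: √((-0.042·111.32)² + (-0.009·69.72)²) = √(21.85974 + 0.39373) = 4.717 km
  N4: √((-0.123·111.32)² + (0.027·69.72)²) = √(187.48072 + 3.54358) = 13.821 km
  → nearest: N3 (4.717 km)
Q at 51.338°N, 1.060°W:
  N1: √((0.005·111.32)² + (-0.138·69.72)²) = √(0.30980 + 92.57057) = 9.637 km
  N2: √((-0.219·111.32)² + (0.058·69.72)²) = √(594.33954 + 16.35199) = 24.712 km
  N3: √((-0.174·111.32)² + (-0.115·69.72)²) = √(375.18450 + 64.28512) = 20.964 km
  N4: √((-0.255·111.32)² + (-0.079·69.72)²) = √(805.79906 + 30.33674) = 28.916 km
  → nearest: N1 (9.637 km)
R at 51.380°N, 1.316°W:
  N1: √((-0.037·111.32)² + (0.118·69.72)²) = √(16.96484 + 67.68287) = 9.200 km
  N2: √((-0.261·111.32)² + (0.314·69.72)²) = √(844.16513 + 479.26317) = 36.379 km
  N3: √((-0.216·111.32)² + (0.141·69.72)²) = √(578.16780 + 96.63912) = 25.977 km
  N4: √((-0.297·111.32)² + (0.177·69.72)²) = √(1093.09849 + 152.28646) = 35.290 km
  → nearest: N1 (9.200 km)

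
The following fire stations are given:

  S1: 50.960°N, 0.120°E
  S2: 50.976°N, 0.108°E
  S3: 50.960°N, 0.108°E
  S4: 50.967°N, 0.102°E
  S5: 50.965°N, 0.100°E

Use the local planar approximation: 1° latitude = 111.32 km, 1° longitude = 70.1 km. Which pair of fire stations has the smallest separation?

Pairwise distances:
S1–S2: 1.970 km
S1–S3: 0.841 km
S1–S4: 1.483 km
S1–S5: 1.508 km
S2–S3: 1.781 km
S2–S4: 1.087 km
S2–S5: 1.347 km
S3–S4: 0.886 km
S3–S5: 0.790 km
S4–S5: 0.263 km
Closest pair: S4–S5 at 0.263 km.

S4 and S5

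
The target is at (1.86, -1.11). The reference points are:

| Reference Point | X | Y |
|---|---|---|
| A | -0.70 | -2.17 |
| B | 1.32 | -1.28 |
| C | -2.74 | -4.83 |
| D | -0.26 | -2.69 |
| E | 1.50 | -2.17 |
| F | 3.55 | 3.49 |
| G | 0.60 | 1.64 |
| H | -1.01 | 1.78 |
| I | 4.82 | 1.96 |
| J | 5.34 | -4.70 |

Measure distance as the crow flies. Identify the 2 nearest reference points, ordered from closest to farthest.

Distances from (1.86, -1.11):
A: √((-2.56)² + (-1.06)²) = √(6.5536 + 1.1236) = 2.77
B: √((-0.54)² + (-0.17)²) = √(0.2916 + 0.0289) = 0.57
C: √((-4.60)² + (-3.72)²) = √(21.1600 + 13.8384) = 5.92
D: √((-2.12)² + (-1.58)²) = √(4.4944 + 2.4964) = 2.64
E: √((-0.36)² + (-1.06)²) = √(0.1296 + 1.1236) = 1.12
F: √((1.69)² + (4.60)²) = √(2.8561 + 21.1600) = 4.90
G: √((-1.26)² + (2.75)²) = √(1.5876 + 7.5625) = 3.02
H: √((-2.87)² + (2.89)²) = √(8.2369 + 8.3521) = 4.07
I: √((2.96)² + (3.07)²) = √(8.7616 + 9.4249) = 4.26
J: √((3.48)² + (-3.59)²) = √(12.1104 + 12.8881) = 5.00
Sorted: B (0.57) < E (1.12) < D (2.64) < A (2.77) < …

B, E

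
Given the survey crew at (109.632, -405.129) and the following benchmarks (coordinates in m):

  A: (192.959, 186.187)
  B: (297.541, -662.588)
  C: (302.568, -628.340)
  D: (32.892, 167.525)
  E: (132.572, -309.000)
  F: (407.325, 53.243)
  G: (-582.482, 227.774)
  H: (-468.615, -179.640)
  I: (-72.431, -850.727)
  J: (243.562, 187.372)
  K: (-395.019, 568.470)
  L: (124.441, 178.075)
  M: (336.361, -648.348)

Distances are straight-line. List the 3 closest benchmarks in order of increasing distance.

Distances from (109.632, -405.129):
A: 597.158 m
B: 318.740 m
C: 295.038 m
D: 577.773 m
E: 98.828 m
F: 546.558 m
G: 937.864 m
H: 620.657 m
I: 481.357 m
J: 607.449 m
K: 1096.616 m
L: 583.392 m
M: 332.508 m
Sorted: E (98.828 m) < C (295.038 m) < B (318.740 m) < M (332.508 m) < I (481.357 m) < …

E, C, B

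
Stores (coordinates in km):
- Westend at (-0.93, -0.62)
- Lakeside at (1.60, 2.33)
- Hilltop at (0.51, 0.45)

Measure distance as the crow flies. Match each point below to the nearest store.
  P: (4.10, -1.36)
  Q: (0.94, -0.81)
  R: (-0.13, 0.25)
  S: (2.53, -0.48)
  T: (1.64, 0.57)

P at (4.10, -1.36):
  Westend: √((-5.03)² + (0.74)²) = √(25.3009 + 0.5476) = 5.08 km
  Lakeside: √((-2.50)² + (3.69)²) = √(6.2500 + 13.6161) = 4.46 km
  Hilltop: √((-3.59)² + (1.81)²) = √(12.8881 + 3.2761) = 4.02 km
  → nearest: Hilltop (4.02 km)
Q at (0.94, -0.81):
  Westend: √((-1.87)² + (0.19)²) = √(3.4969 + 0.0361) = 1.88 km
  Lakeside: √((0.66)² + (3.14)²) = √(0.4356 + 9.8596) = 3.21 km
  Hilltop: √((-0.43)² + (1.26)²) = √(0.1849 + 1.5876) = 1.33 km
  → nearest: Hilltop (1.33 km)
R at (-0.13, 0.25):
  Westend: √((-0.80)² + (-0.87)²) = √(0.6400 + 0.7569) = 1.18 km
  Lakeside: √((1.73)² + (2.08)²) = √(2.9929 + 4.3264) = 2.71 km
  Hilltop: √((0.64)² + (0.20)²) = √(0.4096 + 0.0400) = 0.67 km
  → nearest: Hilltop (0.67 km)
S at (2.53, -0.48):
  Westend: √((-3.46)² + (-0.14)²) = √(11.9716 + 0.0196) = 3.46 km
  Lakeside: √((-0.93)² + (2.81)²) = √(0.8649 + 7.8961) = 2.96 km
  Hilltop: √((-2.02)² + (0.93)²) = √(4.0804 + 0.8649) = 2.22 km
  → nearest: Hilltop (2.22 km)
T at (1.64, 0.57):
  Westend: √((-2.57)² + (-1.19)²) = √(6.6049 + 1.4161) = 2.83 km
  Lakeside: √((-0.04)² + (1.76)²) = √(0.0016 + 3.0976) = 1.76 km
  Hilltop: √((-1.13)² + (-0.12)²) = √(1.2769 + 0.0144) = 1.14 km
  → nearest: Hilltop (1.14 km)

P→Hilltop; Q→Hilltop; R→Hilltop; S→Hilltop; T→Hilltop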